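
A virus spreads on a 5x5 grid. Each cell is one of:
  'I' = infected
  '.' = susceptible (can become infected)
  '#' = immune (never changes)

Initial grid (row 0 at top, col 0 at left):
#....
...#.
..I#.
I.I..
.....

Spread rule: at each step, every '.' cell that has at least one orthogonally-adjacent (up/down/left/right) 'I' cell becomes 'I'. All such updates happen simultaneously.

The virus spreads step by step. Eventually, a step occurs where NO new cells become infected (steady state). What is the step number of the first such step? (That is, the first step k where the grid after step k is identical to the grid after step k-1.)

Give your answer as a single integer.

Step 0 (initial): 3 infected
Step 1: +7 new -> 10 infected
Step 2: +6 new -> 16 infected
Step 3: +4 new -> 20 infected
Step 4: +2 new -> 22 infected
Step 5: +0 new -> 22 infected

Answer: 5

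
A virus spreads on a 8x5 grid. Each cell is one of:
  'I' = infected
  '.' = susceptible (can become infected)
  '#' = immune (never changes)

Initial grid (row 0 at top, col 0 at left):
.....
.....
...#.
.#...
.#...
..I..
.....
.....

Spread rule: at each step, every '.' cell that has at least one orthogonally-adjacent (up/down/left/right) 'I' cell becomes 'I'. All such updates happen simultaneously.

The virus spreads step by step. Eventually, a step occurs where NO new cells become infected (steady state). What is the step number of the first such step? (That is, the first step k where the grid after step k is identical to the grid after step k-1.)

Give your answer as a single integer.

Step 0 (initial): 1 infected
Step 1: +4 new -> 5 infected
Step 2: +7 new -> 12 infected
Step 3: +8 new -> 20 infected
Step 4: +6 new -> 26 infected
Step 5: +5 new -> 31 infected
Step 6: +4 new -> 35 infected
Step 7: +2 new -> 37 infected
Step 8: +0 new -> 37 infected

Answer: 8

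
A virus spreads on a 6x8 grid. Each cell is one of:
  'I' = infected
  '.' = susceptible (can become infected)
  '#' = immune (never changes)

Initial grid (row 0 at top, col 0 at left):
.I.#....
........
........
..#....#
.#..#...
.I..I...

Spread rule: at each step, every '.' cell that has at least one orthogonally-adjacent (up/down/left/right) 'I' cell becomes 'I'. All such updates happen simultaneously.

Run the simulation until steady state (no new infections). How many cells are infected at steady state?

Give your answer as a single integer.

Answer: 43

Derivation:
Step 0 (initial): 3 infected
Step 1: +7 new -> 10 infected
Step 2: +8 new -> 18 infected
Step 3: +9 new -> 27 infected
Step 4: +6 new -> 33 infected
Step 5: +4 new -> 37 infected
Step 6: +3 new -> 40 infected
Step 7: +2 new -> 42 infected
Step 8: +1 new -> 43 infected
Step 9: +0 new -> 43 infected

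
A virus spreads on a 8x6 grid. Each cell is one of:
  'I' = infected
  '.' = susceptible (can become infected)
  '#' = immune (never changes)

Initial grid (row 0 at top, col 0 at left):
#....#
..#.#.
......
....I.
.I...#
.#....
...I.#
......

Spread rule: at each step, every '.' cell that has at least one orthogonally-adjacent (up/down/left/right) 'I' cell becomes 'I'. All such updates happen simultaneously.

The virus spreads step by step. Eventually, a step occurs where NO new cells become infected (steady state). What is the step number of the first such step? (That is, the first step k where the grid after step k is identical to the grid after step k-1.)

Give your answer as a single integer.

Step 0 (initial): 3 infected
Step 1: +11 new -> 14 infected
Step 2: +12 new -> 26 infected
Step 3: +9 new -> 35 infected
Step 4: +4 new -> 39 infected
Step 5: +2 new -> 41 infected
Step 6: +0 new -> 41 infected

Answer: 6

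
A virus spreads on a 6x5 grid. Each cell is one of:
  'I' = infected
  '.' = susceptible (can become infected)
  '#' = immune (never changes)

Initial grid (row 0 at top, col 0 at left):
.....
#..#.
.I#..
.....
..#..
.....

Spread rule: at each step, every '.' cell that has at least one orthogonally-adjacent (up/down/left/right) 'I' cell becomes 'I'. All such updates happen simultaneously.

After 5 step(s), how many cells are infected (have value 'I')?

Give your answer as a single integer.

Answer: 24

Derivation:
Step 0 (initial): 1 infected
Step 1: +3 new -> 4 infected
Step 2: +5 new -> 9 infected
Step 3: +5 new -> 14 infected
Step 4: +6 new -> 20 infected
Step 5: +4 new -> 24 infected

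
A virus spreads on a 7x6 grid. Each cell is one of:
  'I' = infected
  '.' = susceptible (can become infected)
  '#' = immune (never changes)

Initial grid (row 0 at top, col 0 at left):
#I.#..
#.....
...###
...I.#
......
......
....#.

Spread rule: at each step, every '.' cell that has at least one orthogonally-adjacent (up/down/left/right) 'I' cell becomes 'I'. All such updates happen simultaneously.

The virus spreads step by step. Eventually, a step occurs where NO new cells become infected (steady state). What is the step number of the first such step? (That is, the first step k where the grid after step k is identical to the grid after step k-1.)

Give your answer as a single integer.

Step 0 (initial): 2 infected
Step 1: +5 new -> 7 infected
Step 2: +7 new -> 14 infected
Step 3: +8 new -> 22 infected
Step 4: +5 new -> 27 infected
Step 5: +5 new -> 32 infected
Step 6: +2 new -> 34 infected
Step 7: +0 new -> 34 infected

Answer: 7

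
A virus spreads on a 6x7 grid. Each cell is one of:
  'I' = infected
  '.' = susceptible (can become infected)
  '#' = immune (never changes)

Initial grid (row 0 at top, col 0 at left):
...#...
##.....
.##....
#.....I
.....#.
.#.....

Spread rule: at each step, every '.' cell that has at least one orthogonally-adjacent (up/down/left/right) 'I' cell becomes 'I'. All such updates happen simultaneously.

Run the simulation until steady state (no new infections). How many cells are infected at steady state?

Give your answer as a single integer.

Answer: 33

Derivation:
Step 0 (initial): 1 infected
Step 1: +3 new -> 4 infected
Step 2: +4 new -> 8 infected
Step 3: +6 new -> 14 infected
Step 4: +6 new -> 20 infected
Step 5: +5 new -> 25 infected
Step 6: +3 new -> 28 infected
Step 7: +2 new -> 30 infected
Step 8: +2 new -> 32 infected
Step 9: +1 new -> 33 infected
Step 10: +0 new -> 33 infected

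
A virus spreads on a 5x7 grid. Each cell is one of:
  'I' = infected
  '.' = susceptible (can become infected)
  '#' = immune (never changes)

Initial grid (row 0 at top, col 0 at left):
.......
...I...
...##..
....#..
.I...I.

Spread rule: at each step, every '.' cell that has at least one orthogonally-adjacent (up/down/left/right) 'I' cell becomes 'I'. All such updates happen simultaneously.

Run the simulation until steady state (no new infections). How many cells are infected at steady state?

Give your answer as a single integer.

Answer: 32

Derivation:
Step 0 (initial): 3 infected
Step 1: +9 new -> 12 infected
Step 2: +11 new -> 23 infected
Step 3: +7 new -> 30 infected
Step 4: +2 new -> 32 infected
Step 5: +0 new -> 32 infected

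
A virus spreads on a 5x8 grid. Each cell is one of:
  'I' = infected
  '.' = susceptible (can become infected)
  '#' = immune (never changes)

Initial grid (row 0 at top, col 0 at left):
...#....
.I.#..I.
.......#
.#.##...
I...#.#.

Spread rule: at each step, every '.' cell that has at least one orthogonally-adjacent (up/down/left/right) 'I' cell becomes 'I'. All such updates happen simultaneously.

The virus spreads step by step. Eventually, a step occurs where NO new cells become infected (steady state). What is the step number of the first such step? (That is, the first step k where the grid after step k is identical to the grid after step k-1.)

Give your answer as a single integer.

Answer: 5

Derivation:
Step 0 (initial): 3 infected
Step 1: +10 new -> 13 infected
Step 2: +10 new -> 23 infected
Step 3: +7 new -> 30 infected
Step 4: +2 new -> 32 infected
Step 5: +0 new -> 32 infected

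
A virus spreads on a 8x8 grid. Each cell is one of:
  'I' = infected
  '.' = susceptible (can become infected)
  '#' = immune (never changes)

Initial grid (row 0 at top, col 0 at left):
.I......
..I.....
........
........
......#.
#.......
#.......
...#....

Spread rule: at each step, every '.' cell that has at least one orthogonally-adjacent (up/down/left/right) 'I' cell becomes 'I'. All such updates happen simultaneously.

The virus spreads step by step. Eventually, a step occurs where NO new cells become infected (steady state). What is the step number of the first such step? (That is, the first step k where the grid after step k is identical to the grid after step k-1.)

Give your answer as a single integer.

Answer: 12

Derivation:
Step 0 (initial): 2 infected
Step 1: +5 new -> 7 infected
Step 2: +6 new -> 13 infected
Step 3: +7 new -> 20 infected
Step 4: +8 new -> 28 infected
Step 5: +9 new -> 37 infected
Step 6: +8 new -> 45 infected
Step 7: +4 new -> 49 infected
Step 8: +5 new -> 54 infected
Step 9: +3 new -> 57 infected
Step 10: +2 new -> 59 infected
Step 11: +1 new -> 60 infected
Step 12: +0 new -> 60 infected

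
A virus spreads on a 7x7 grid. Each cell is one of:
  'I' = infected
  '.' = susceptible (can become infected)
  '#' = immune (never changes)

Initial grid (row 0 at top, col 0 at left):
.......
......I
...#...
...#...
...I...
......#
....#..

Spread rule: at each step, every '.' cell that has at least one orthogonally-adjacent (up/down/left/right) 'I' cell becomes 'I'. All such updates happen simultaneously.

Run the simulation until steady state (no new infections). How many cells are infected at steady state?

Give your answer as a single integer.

Answer: 45

Derivation:
Step 0 (initial): 2 infected
Step 1: +6 new -> 8 infected
Step 2: +11 new -> 19 infected
Step 3: +11 new -> 30 infected
Step 4: +7 new -> 37 infected
Step 5: +5 new -> 42 infected
Step 6: +2 new -> 44 infected
Step 7: +1 new -> 45 infected
Step 8: +0 new -> 45 infected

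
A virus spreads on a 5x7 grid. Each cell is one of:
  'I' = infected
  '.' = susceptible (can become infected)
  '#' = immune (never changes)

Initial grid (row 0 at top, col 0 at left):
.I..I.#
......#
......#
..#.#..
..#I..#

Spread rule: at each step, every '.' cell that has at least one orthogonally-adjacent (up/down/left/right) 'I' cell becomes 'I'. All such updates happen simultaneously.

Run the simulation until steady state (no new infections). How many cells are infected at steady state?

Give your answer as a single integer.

Step 0 (initial): 3 infected
Step 1: +8 new -> 11 infected
Step 2: +8 new -> 19 infected
Step 3: +5 new -> 24 infected
Step 4: +3 new -> 27 infected
Step 5: +1 new -> 28 infected
Step 6: +0 new -> 28 infected

Answer: 28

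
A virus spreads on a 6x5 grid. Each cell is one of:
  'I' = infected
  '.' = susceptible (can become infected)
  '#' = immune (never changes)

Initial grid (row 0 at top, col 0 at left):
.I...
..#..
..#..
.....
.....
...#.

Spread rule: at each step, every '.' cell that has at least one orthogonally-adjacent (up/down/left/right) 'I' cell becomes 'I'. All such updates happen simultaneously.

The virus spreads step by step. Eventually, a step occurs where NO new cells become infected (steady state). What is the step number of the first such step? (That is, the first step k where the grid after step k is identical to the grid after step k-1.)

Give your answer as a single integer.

Step 0 (initial): 1 infected
Step 1: +3 new -> 4 infected
Step 2: +3 new -> 7 infected
Step 3: +4 new -> 11 infected
Step 4: +5 new -> 16 infected
Step 5: +5 new -> 21 infected
Step 6: +4 new -> 25 infected
Step 7: +1 new -> 26 infected
Step 8: +1 new -> 27 infected
Step 9: +0 new -> 27 infected

Answer: 9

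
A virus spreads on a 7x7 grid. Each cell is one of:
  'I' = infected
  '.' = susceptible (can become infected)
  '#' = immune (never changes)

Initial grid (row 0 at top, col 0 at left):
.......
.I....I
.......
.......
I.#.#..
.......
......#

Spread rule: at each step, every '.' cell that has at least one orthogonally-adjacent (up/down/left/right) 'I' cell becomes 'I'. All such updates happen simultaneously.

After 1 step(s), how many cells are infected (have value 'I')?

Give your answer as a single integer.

Answer: 13

Derivation:
Step 0 (initial): 3 infected
Step 1: +10 new -> 13 infected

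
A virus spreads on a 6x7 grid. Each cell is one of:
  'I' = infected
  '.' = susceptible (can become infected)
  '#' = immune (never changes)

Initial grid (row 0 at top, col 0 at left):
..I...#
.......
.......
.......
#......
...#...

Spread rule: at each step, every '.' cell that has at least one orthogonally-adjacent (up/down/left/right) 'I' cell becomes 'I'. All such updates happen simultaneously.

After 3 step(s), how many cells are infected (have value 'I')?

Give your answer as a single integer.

Answer: 15

Derivation:
Step 0 (initial): 1 infected
Step 1: +3 new -> 4 infected
Step 2: +5 new -> 9 infected
Step 3: +6 new -> 15 infected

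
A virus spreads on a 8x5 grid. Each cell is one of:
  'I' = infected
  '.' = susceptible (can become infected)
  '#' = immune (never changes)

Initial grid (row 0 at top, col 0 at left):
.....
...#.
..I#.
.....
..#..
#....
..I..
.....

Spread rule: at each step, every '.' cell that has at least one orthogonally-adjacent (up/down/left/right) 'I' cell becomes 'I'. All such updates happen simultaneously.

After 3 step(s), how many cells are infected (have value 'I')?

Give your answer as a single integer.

Step 0 (initial): 2 infected
Step 1: +7 new -> 9 infected
Step 2: +11 new -> 20 infected
Step 3: +10 new -> 30 infected

Answer: 30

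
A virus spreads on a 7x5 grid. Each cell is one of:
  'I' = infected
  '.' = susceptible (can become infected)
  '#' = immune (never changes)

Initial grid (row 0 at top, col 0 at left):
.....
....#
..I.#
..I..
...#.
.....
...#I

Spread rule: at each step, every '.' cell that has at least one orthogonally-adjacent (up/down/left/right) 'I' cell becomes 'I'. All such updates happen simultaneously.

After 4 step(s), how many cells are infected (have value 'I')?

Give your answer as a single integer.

Step 0 (initial): 3 infected
Step 1: +7 new -> 10 infected
Step 2: +10 new -> 20 infected
Step 3: +6 new -> 26 infected
Step 4: +4 new -> 30 infected

Answer: 30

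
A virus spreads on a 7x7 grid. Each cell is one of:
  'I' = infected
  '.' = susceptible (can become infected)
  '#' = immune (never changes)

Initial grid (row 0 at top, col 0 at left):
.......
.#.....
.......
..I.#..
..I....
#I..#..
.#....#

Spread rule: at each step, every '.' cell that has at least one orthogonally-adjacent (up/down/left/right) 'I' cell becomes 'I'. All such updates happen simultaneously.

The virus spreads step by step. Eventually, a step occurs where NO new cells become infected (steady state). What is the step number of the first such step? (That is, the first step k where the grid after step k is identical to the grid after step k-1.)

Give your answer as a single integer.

Answer: 8

Derivation:
Step 0 (initial): 3 infected
Step 1: +6 new -> 9 infected
Step 2: +8 new -> 17 infected
Step 3: +6 new -> 23 infected
Step 4: +9 new -> 32 infected
Step 5: +7 new -> 39 infected
Step 6: +2 new -> 41 infected
Step 7: +1 new -> 42 infected
Step 8: +0 new -> 42 infected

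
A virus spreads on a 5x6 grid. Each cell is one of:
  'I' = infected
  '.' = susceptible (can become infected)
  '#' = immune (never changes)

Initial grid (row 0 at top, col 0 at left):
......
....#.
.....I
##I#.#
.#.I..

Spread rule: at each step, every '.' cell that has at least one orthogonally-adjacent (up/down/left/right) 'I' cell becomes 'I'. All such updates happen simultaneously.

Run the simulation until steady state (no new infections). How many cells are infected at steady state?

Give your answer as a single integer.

Answer: 23

Derivation:
Step 0 (initial): 3 infected
Step 1: +5 new -> 8 infected
Step 2: +6 new -> 14 infected
Step 3: +5 new -> 19 infected
Step 4: +3 new -> 22 infected
Step 5: +1 new -> 23 infected
Step 6: +0 new -> 23 infected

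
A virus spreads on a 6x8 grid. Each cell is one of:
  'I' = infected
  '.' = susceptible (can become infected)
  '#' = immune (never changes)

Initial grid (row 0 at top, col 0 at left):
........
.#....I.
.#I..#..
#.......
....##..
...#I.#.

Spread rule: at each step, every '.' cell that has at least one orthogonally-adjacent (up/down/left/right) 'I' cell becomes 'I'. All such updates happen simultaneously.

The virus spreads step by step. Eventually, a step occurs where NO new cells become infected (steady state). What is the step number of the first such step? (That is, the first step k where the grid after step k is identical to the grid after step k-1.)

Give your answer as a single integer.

Step 0 (initial): 3 infected
Step 1: +8 new -> 11 infected
Step 2: +11 new -> 22 infected
Step 3: +10 new -> 32 infected
Step 4: +4 new -> 36 infected
Step 5: +3 new -> 39 infected
Step 6: +1 new -> 40 infected
Step 7: +0 new -> 40 infected

Answer: 7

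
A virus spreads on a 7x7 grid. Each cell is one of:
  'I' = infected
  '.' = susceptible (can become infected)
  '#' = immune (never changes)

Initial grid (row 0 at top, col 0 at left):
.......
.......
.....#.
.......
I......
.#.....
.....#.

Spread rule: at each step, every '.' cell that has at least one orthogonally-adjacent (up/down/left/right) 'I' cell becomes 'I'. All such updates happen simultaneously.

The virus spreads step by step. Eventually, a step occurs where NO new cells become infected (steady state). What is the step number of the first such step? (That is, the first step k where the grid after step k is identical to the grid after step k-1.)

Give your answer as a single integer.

Step 0 (initial): 1 infected
Step 1: +3 new -> 4 infected
Step 2: +4 new -> 8 infected
Step 3: +6 new -> 14 infected
Step 4: +7 new -> 21 infected
Step 5: +7 new -> 28 infected
Step 6: +7 new -> 35 infected
Step 7: +4 new -> 39 infected
Step 8: +4 new -> 43 infected
Step 9: +2 new -> 45 infected
Step 10: +1 new -> 46 infected
Step 11: +0 new -> 46 infected

Answer: 11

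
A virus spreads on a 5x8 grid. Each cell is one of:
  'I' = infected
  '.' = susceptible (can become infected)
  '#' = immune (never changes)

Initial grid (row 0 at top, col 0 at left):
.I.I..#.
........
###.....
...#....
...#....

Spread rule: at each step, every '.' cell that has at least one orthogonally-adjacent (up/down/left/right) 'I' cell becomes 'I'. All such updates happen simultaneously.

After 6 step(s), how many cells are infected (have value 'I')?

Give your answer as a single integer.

Answer: 25

Derivation:
Step 0 (initial): 2 infected
Step 1: +5 new -> 7 infected
Step 2: +5 new -> 12 infected
Step 3: +2 new -> 14 infected
Step 4: +3 new -> 17 infected
Step 5: +4 new -> 21 infected
Step 6: +4 new -> 25 infected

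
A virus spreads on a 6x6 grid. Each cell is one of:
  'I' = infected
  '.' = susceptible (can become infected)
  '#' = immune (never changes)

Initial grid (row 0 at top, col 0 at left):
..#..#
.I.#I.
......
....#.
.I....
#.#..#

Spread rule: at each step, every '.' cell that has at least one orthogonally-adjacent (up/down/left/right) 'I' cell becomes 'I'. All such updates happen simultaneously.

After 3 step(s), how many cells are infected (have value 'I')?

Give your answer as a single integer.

Answer: 27

Derivation:
Step 0 (initial): 3 infected
Step 1: +11 new -> 14 infected
Step 2: +9 new -> 23 infected
Step 3: +4 new -> 27 infected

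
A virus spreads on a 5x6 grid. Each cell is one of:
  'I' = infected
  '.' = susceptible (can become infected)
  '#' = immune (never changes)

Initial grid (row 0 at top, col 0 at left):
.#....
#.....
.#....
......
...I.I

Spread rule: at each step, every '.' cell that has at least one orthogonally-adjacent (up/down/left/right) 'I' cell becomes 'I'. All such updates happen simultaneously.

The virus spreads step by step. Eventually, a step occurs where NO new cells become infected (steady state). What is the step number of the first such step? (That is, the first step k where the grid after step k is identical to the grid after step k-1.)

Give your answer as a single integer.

Answer: 6

Derivation:
Step 0 (initial): 2 infected
Step 1: +4 new -> 6 infected
Step 2: +5 new -> 11 infected
Step 3: +6 new -> 17 infected
Step 4: +5 new -> 22 infected
Step 5: +4 new -> 26 infected
Step 6: +0 new -> 26 infected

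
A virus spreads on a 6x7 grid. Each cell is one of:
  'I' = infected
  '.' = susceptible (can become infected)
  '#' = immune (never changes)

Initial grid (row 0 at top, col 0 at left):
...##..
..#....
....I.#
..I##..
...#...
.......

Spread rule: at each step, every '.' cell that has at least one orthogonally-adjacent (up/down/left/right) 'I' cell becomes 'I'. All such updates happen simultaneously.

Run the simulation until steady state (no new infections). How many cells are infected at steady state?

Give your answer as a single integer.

Answer: 35

Derivation:
Step 0 (initial): 2 infected
Step 1: +6 new -> 8 infected
Step 2: +7 new -> 15 infected
Step 3: +9 new -> 24 infected
Step 4: +8 new -> 32 infected
Step 5: +3 new -> 35 infected
Step 6: +0 new -> 35 infected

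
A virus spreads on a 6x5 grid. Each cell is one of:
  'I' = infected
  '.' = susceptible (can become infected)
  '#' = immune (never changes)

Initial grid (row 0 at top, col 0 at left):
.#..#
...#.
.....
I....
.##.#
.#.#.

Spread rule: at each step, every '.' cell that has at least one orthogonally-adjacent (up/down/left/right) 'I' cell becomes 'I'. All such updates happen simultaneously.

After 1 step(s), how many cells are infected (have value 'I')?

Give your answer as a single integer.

Answer: 4

Derivation:
Step 0 (initial): 1 infected
Step 1: +3 new -> 4 infected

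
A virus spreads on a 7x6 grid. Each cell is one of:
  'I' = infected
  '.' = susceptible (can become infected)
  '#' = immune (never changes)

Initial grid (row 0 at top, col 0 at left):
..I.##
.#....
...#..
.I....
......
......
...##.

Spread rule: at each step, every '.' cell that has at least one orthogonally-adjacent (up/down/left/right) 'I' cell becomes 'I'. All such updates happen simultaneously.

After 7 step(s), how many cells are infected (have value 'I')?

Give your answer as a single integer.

Answer: 36

Derivation:
Step 0 (initial): 2 infected
Step 1: +7 new -> 9 infected
Step 2: +8 new -> 17 infected
Step 3: +7 new -> 24 infected
Step 4: +7 new -> 31 infected
Step 5: +3 new -> 34 infected
Step 6: +1 new -> 35 infected
Step 7: +1 new -> 36 infected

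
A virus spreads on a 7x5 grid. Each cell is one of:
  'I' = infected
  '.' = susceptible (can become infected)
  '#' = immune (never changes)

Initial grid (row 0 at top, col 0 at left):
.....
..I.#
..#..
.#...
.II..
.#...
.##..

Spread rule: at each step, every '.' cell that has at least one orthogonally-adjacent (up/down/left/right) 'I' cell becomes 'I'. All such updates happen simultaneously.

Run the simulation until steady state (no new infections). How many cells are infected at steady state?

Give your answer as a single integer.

Step 0 (initial): 3 infected
Step 1: +7 new -> 10 infected
Step 2: +10 new -> 20 infected
Step 3: +8 new -> 28 infected
Step 4: +1 new -> 29 infected
Step 5: +0 new -> 29 infected

Answer: 29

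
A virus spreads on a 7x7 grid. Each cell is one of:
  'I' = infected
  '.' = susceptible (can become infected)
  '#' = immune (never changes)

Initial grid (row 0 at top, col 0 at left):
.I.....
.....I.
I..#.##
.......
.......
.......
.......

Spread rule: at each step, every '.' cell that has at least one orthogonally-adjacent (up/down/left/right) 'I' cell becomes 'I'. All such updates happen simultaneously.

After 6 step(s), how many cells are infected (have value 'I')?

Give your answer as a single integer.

Step 0 (initial): 3 infected
Step 1: +9 new -> 12 infected
Step 2: +9 new -> 21 infected
Step 3: +4 new -> 25 infected
Step 4: +6 new -> 31 infected
Step 5: +6 new -> 37 infected
Step 6: +5 new -> 42 infected

Answer: 42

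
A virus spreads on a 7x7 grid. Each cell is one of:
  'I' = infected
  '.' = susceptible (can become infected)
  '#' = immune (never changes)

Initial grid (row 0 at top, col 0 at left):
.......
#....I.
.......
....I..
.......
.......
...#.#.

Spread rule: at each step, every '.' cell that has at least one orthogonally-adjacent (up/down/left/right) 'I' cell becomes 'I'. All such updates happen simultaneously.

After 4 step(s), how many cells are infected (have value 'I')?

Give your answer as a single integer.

Answer: 36

Derivation:
Step 0 (initial): 2 infected
Step 1: +8 new -> 10 infected
Step 2: +10 new -> 20 infected
Step 3: +9 new -> 29 infected
Step 4: +7 new -> 36 infected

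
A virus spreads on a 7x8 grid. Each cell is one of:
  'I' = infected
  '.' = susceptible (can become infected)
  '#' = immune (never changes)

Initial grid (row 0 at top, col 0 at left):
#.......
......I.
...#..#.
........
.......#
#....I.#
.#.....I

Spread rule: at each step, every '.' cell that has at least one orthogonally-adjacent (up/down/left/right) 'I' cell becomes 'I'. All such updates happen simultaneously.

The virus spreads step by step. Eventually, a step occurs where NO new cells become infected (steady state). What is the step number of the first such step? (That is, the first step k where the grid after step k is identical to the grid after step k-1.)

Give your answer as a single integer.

Answer: 8

Derivation:
Step 0 (initial): 3 infected
Step 1: +8 new -> 11 infected
Step 2: +10 new -> 21 infected
Step 3: +9 new -> 30 infected
Step 4: +6 new -> 36 infected
Step 5: +5 new -> 41 infected
Step 6: +5 new -> 46 infected
Step 7: +2 new -> 48 infected
Step 8: +0 new -> 48 infected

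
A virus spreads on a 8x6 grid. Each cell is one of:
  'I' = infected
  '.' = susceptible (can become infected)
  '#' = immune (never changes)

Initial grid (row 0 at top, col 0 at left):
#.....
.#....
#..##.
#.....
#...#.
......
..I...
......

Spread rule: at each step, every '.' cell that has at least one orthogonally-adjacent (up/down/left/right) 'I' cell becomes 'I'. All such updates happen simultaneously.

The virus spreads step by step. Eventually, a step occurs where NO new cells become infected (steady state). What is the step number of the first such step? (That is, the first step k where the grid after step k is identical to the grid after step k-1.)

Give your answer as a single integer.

Step 0 (initial): 1 infected
Step 1: +4 new -> 5 infected
Step 2: +7 new -> 12 infected
Step 3: +8 new -> 20 infected
Step 4: +5 new -> 25 infected
Step 5: +4 new -> 29 infected
Step 6: +3 new -> 32 infected
Step 7: +4 new -> 36 infected
Step 8: +2 new -> 38 infected
Step 9: +1 new -> 39 infected
Step 10: +0 new -> 39 infected

Answer: 10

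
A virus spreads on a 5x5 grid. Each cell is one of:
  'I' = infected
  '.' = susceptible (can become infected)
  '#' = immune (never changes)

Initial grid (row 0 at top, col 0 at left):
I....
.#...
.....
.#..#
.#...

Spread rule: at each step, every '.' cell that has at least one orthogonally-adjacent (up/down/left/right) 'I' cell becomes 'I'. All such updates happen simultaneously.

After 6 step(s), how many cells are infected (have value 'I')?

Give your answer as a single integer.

Answer: 19

Derivation:
Step 0 (initial): 1 infected
Step 1: +2 new -> 3 infected
Step 2: +2 new -> 5 infected
Step 3: +4 new -> 9 infected
Step 4: +4 new -> 13 infected
Step 5: +3 new -> 16 infected
Step 6: +3 new -> 19 infected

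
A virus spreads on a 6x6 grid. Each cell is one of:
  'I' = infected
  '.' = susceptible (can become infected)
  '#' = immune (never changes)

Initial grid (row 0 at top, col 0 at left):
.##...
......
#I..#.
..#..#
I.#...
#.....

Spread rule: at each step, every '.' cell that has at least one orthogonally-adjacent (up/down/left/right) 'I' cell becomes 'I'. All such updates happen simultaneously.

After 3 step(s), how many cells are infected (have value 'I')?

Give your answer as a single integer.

Answer: 15

Derivation:
Step 0 (initial): 2 infected
Step 1: +5 new -> 7 infected
Step 2: +4 new -> 11 infected
Step 3: +4 new -> 15 infected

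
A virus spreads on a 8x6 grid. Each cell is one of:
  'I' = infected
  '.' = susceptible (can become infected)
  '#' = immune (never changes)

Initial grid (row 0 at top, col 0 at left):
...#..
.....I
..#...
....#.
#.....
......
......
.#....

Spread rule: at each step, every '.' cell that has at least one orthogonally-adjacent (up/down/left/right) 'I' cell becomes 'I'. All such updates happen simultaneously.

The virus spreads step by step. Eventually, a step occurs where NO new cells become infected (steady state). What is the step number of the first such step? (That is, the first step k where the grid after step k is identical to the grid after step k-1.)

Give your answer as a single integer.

Step 0 (initial): 1 infected
Step 1: +3 new -> 4 infected
Step 2: +4 new -> 8 infected
Step 3: +3 new -> 11 infected
Step 4: +5 new -> 16 infected
Step 5: +7 new -> 23 infected
Step 6: +7 new -> 30 infected
Step 7: +5 new -> 35 infected
Step 8: +3 new -> 38 infected
Step 9: +3 new -> 41 infected
Step 10: +1 new -> 42 infected
Step 11: +1 new -> 43 infected
Step 12: +0 new -> 43 infected

Answer: 12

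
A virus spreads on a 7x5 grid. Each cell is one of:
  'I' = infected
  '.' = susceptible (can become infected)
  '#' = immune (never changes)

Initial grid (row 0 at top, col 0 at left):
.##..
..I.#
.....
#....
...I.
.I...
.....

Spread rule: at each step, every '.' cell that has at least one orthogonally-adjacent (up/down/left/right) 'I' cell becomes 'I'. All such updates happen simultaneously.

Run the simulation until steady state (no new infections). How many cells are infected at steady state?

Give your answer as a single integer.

Answer: 31

Derivation:
Step 0 (initial): 3 infected
Step 1: +11 new -> 14 infected
Step 2: +12 new -> 26 infected
Step 3: +5 new -> 31 infected
Step 4: +0 new -> 31 infected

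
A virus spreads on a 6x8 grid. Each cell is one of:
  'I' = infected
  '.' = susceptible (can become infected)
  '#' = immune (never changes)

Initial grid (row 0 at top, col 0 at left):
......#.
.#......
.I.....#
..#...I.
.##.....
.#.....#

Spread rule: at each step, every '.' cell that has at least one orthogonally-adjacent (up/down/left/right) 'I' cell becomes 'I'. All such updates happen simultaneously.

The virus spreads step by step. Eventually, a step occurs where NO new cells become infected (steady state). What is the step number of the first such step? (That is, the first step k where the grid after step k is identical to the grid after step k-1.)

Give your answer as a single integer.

Answer: 7

Derivation:
Step 0 (initial): 2 infected
Step 1: +7 new -> 9 infected
Step 2: +10 new -> 19 infected
Step 3: +10 new -> 29 infected
Step 4: +8 new -> 37 infected
Step 5: +2 new -> 39 infected
Step 6: +1 new -> 40 infected
Step 7: +0 new -> 40 infected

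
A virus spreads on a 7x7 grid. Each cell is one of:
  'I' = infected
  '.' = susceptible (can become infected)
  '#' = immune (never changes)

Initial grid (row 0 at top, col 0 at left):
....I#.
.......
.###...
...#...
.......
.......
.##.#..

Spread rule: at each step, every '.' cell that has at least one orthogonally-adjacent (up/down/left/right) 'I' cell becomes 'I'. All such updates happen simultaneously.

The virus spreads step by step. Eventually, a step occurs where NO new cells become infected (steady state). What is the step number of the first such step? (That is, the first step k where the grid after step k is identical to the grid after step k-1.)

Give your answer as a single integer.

Step 0 (initial): 1 infected
Step 1: +2 new -> 3 infected
Step 2: +4 new -> 7 infected
Step 3: +5 new -> 12 infected
Step 4: +6 new -> 18 infected
Step 5: +5 new -> 23 infected
Step 6: +5 new -> 28 infected
Step 7: +7 new -> 35 infected
Step 8: +4 new -> 39 infected
Step 9: +1 new -> 40 infected
Step 10: +1 new -> 41 infected
Step 11: +0 new -> 41 infected

Answer: 11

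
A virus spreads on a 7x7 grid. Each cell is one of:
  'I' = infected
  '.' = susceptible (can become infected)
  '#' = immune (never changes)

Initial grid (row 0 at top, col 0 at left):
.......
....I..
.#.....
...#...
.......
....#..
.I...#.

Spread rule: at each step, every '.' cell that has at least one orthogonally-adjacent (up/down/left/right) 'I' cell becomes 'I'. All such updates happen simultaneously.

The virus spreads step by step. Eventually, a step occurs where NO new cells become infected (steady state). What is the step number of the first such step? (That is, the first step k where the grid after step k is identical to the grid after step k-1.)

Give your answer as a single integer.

Step 0 (initial): 2 infected
Step 1: +7 new -> 9 infected
Step 2: +11 new -> 20 infected
Step 3: +12 new -> 32 infected
Step 4: +7 new -> 39 infected
Step 5: +4 new -> 43 infected
Step 6: +1 new -> 44 infected
Step 7: +1 new -> 45 infected
Step 8: +0 new -> 45 infected

Answer: 8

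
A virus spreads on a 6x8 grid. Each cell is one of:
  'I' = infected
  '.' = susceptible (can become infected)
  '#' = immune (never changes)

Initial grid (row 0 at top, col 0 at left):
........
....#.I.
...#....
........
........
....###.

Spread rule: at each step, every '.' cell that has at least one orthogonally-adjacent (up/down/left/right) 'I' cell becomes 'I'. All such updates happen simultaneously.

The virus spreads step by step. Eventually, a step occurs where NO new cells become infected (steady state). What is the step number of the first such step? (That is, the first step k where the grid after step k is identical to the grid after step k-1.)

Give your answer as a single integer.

Step 0 (initial): 1 infected
Step 1: +4 new -> 5 infected
Step 2: +5 new -> 10 infected
Step 3: +5 new -> 15 infected
Step 4: +4 new -> 19 infected
Step 5: +5 new -> 24 infected
Step 6: +4 new -> 28 infected
Step 7: +6 new -> 34 infected
Step 8: +5 new -> 39 infected
Step 9: +3 new -> 42 infected
Step 10: +1 new -> 43 infected
Step 11: +0 new -> 43 infected

Answer: 11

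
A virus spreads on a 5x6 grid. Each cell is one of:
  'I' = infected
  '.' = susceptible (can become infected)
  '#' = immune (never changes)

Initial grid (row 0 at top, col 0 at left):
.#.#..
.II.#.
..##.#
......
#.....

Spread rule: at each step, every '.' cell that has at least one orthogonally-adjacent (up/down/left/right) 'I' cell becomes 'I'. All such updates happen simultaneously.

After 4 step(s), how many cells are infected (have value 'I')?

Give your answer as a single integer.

Step 0 (initial): 2 infected
Step 1: +4 new -> 6 infected
Step 2: +3 new -> 9 infected
Step 3: +3 new -> 12 infected
Step 4: +2 new -> 14 infected

Answer: 14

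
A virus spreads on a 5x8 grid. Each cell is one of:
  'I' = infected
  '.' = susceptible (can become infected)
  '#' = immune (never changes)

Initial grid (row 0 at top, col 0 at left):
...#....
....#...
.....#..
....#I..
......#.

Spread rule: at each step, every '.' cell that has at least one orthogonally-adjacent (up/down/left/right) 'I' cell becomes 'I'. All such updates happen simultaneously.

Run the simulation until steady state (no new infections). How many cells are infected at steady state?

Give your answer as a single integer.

Step 0 (initial): 1 infected
Step 1: +2 new -> 3 infected
Step 2: +3 new -> 6 infected
Step 3: +4 new -> 10 infected
Step 4: +5 new -> 15 infected
Step 5: +5 new -> 20 infected
Step 6: +6 new -> 26 infected
Step 7: +3 new -> 29 infected
Step 8: +3 new -> 32 infected
Step 9: +2 new -> 34 infected
Step 10: +1 new -> 35 infected
Step 11: +0 new -> 35 infected

Answer: 35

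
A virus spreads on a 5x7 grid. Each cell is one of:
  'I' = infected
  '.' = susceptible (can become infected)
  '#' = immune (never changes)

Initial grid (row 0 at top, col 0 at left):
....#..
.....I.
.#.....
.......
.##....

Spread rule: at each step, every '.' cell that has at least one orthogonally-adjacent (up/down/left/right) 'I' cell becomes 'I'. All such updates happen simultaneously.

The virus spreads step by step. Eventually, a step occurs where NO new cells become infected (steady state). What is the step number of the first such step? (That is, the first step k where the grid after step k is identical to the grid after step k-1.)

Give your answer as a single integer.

Answer: 9

Derivation:
Step 0 (initial): 1 infected
Step 1: +4 new -> 5 infected
Step 2: +5 new -> 10 infected
Step 3: +6 new -> 16 infected
Step 4: +6 new -> 22 infected
Step 5: +4 new -> 26 infected
Step 6: +3 new -> 29 infected
Step 7: +1 new -> 30 infected
Step 8: +1 new -> 31 infected
Step 9: +0 new -> 31 infected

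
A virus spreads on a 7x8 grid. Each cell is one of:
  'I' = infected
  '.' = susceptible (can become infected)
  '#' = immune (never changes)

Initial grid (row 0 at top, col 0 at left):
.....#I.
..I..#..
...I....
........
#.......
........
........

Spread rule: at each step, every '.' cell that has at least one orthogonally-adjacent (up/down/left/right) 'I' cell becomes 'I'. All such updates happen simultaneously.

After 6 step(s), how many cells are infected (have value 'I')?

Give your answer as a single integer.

Answer: 51

Derivation:
Step 0 (initial): 3 infected
Step 1: +8 new -> 11 infected
Step 2: +11 new -> 22 infected
Step 3: +10 new -> 32 infected
Step 4: +8 new -> 40 infected
Step 5: +6 new -> 46 infected
Step 6: +5 new -> 51 infected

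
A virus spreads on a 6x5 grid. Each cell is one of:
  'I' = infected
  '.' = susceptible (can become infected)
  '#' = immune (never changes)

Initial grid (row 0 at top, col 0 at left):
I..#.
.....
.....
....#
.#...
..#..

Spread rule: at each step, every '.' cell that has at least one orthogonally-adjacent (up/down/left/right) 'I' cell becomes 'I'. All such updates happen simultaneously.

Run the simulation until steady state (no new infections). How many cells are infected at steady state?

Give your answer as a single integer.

Answer: 26

Derivation:
Step 0 (initial): 1 infected
Step 1: +2 new -> 3 infected
Step 2: +3 new -> 6 infected
Step 3: +3 new -> 9 infected
Step 4: +4 new -> 13 infected
Step 5: +4 new -> 17 infected
Step 6: +5 new -> 22 infected
Step 7: +1 new -> 23 infected
Step 8: +2 new -> 25 infected
Step 9: +1 new -> 26 infected
Step 10: +0 new -> 26 infected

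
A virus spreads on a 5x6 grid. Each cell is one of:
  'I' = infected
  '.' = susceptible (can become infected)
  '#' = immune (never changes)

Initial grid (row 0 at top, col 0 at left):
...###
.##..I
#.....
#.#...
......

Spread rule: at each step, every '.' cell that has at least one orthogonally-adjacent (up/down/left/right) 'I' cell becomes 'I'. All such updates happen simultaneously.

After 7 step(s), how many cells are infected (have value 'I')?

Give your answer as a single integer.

Answer: 17

Derivation:
Step 0 (initial): 1 infected
Step 1: +2 new -> 3 infected
Step 2: +3 new -> 6 infected
Step 3: +3 new -> 9 infected
Step 4: +3 new -> 12 infected
Step 5: +2 new -> 14 infected
Step 6: +2 new -> 16 infected
Step 7: +1 new -> 17 infected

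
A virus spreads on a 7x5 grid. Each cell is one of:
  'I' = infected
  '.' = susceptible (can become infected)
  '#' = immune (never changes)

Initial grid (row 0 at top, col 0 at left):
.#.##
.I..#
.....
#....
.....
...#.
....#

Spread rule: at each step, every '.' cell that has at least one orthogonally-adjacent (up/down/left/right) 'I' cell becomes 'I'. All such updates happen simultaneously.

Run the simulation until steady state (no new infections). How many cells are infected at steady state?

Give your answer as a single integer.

Step 0 (initial): 1 infected
Step 1: +3 new -> 4 infected
Step 2: +6 new -> 10 infected
Step 3: +3 new -> 13 infected
Step 4: +5 new -> 18 infected
Step 5: +5 new -> 23 infected
Step 6: +3 new -> 26 infected
Step 7: +2 new -> 28 infected
Step 8: +0 new -> 28 infected

Answer: 28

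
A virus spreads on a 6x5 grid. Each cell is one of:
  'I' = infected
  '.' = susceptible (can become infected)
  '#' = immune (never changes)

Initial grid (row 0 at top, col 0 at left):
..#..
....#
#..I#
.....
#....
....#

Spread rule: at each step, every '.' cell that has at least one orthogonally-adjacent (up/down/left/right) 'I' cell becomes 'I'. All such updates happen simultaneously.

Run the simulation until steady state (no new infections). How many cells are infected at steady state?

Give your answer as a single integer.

Answer: 24

Derivation:
Step 0 (initial): 1 infected
Step 1: +3 new -> 4 infected
Step 2: +6 new -> 10 infected
Step 3: +6 new -> 16 infected
Step 4: +5 new -> 21 infected
Step 5: +2 new -> 23 infected
Step 6: +1 new -> 24 infected
Step 7: +0 new -> 24 infected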